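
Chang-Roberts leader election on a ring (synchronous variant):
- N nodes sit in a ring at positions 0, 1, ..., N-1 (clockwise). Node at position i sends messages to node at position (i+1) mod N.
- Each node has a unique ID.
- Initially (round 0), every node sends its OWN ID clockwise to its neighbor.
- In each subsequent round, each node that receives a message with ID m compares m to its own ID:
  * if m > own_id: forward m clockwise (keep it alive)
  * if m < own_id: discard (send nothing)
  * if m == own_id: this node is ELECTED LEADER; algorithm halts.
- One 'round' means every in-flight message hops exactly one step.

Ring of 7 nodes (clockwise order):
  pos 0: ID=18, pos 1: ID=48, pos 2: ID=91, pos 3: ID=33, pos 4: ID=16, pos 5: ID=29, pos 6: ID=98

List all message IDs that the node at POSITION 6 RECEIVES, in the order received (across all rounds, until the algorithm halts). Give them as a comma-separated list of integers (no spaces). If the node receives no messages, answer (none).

Round 1: pos1(id48) recv 18: drop; pos2(id91) recv 48: drop; pos3(id33) recv 91: fwd; pos4(id16) recv 33: fwd; pos5(id29) recv 16: drop; pos6(id98) recv 29: drop; pos0(id18) recv 98: fwd
Round 2: pos4(id16) recv 91: fwd; pos5(id29) recv 33: fwd; pos1(id48) recv 98: fwd
Round 3: pos5(id29) recv 91: fwd; pos6(id98) recv 33: drop; pos2(id91) recv 98: fwd
Round 4: pos6(id98) recv 91: drop; pos3(id33) recv 98: fwd
Round 5: pos4(id16) recv 98: fwd
Round 6: pos5(id29) recv 98: fwd
Round 7: pos6(id98) recv 98: ELECTED

Answer: 29,33,91,98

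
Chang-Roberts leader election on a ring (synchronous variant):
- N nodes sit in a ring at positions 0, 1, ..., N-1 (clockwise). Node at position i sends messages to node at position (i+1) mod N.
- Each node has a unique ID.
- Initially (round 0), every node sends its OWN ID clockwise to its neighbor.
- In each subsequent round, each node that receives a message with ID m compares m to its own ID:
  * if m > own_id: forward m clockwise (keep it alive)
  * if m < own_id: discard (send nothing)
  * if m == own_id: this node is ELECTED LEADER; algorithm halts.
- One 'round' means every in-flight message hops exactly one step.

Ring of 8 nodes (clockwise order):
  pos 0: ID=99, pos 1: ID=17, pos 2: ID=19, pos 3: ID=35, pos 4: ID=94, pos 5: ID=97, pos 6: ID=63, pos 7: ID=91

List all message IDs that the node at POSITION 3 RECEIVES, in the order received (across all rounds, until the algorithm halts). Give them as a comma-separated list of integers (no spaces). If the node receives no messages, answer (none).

Round 1: pos1(id17) recv 99: fwd; pos2(id19) recv 17: drop; pos3(id35) recv 19: drop; pos4(id94) recv 35: drop; pos5(id97) recv 94: drop; pos6(id63) recv 97: fwd; pos7(id91) recv 63: drop; pos0(id99) recv 91: drop
Round 2: pos2(id19) recv 99: fwd; pos7(id91) recv 97: fwd
Round 3: pos3(id35) recv 99: fwd; pos0(id99) recv 97: drop
Round 4: pos4(id94) recv 99: fwd
Round 5: pos5(id97) recv 99: fwd
Round 6: pos6(id63) recv 99: fwd
Round 7: pos7(id91) recv 99: fwd
Round 8: pos0(id99) recv 99: ELECTED

Answer: 19,99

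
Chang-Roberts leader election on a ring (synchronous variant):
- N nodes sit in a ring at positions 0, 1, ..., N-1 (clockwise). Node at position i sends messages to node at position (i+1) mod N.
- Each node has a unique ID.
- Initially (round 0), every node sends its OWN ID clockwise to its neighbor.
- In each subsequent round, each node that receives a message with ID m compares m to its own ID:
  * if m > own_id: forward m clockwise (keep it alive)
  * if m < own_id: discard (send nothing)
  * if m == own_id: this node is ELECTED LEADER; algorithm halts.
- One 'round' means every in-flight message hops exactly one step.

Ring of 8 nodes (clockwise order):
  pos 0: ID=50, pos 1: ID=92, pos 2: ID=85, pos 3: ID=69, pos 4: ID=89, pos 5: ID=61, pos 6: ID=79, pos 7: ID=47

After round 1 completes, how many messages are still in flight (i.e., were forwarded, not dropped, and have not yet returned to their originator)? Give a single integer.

Round 1: pos1(id92) recv 50: drop; pos2(id85) recv 92: fwd; pos3(id69) recv 85: fwd; pos4(id89) recv 69: drop; pos5(id61) recv 89: fwd; pos6(id79) recv 61: drop; pos7(id47) recv 79: fwd; pos0(id50) recv 47: drop
After round 1: 4 messages still in flight

Answer: 4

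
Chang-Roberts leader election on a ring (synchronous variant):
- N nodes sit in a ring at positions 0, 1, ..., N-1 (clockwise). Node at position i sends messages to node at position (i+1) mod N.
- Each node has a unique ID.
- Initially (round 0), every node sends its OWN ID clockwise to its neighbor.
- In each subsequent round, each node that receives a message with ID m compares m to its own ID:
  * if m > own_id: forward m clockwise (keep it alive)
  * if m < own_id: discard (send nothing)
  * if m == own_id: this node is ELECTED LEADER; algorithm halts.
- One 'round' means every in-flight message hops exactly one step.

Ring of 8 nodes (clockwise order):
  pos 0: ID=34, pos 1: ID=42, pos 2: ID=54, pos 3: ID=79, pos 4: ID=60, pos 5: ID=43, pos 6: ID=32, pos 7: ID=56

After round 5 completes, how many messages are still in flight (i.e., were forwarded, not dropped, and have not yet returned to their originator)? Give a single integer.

Round 1: pos1(id42) recv 34: drop; pos2(id54) recv 42: drop; pos3(id79) recv 54: drop; pos4(id60) recv 79: fwd; pos5(id43) recv 60: fwd; pos6(id32) recv 43: fwd; pos7(id56) recv 32: drop; pos0(id34) recv 56: fwd
Round 2: pos5(id43) recv 79: fwd; pos6(id32) recv 60: fwd; pos7(id56) recv 43: drop; pos1(id42) recv 56: fwd
Round 3: pos6(id32) recv 79: fwd; pos7(id56) recv 60: fwd; pos2(id54) recv 56: fwd
Round 4: pos7(id56) recv 79: fwd; pos0(id34) recv 60: fwd; pos3(id79) recv 56: drop
Round 5: pos0(id34) recv 79: fwd; pos1(id42) recv 60: fwd
After round 5: 2 messages still in flight

Answer: 2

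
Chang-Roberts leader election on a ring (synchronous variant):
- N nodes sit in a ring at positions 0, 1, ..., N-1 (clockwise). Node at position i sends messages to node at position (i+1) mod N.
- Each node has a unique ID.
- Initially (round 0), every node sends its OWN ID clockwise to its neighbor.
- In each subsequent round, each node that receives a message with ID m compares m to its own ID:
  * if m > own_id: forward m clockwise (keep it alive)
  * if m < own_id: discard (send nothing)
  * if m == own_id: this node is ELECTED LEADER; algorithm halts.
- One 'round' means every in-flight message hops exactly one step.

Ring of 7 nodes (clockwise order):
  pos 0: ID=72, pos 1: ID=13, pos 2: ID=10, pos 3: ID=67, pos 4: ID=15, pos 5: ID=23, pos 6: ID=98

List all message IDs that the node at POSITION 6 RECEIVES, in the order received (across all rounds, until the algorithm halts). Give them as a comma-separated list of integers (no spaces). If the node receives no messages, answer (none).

Answer: 23,67,72,98

Derivation:
Round 1: pos1(id13) recv 72: fwd; pos2(id10) recv 13: fwd; pos3(id67) recv 10: drop; pos4(id15) recv 67: fwd; pos5(id23) recv 15: drop; pos6(id98) recv 23: drop; pos0(id72) recv 98: fwd
Round 2: pos2(id10) recv 72: fwd; pos3(id67) recv 13: drop; pos5(id23) recv 67: fwd; pos1(id13) recv 98: fwd
Round 3: pos3(id67) recv 72: fwd; pos6(id98) recv 67: drop; pos2(id10) recv 98: fwd
Round 4: pos4(id15) recv 72: fwd; pos3(id67) recv 98: fwd
Round 5: pos5(id23) recv 72: fwd; pos4(id15) recv 98: fwd
Round 6: pos6(id98) recv 72: drop; pos5(id23) recv 98: fwd
Round 7: pos6(id98) recv 98: ELECTED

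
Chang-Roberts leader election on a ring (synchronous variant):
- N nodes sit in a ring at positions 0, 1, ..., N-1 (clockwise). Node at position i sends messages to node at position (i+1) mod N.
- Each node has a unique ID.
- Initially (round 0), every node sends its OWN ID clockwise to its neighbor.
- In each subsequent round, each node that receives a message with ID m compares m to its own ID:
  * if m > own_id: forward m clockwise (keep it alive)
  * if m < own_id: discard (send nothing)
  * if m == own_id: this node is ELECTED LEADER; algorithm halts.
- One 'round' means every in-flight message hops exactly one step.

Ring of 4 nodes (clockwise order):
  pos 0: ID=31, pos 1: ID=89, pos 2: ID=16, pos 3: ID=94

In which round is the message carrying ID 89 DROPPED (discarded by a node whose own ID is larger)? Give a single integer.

Answer: 2

Derivation:
Round 1: pos1(id89) recv 31: drop; pos2(id16) recv 89: fwd; pos3(id94) recv 16: drop; pos0(id31) recv 94: fwd
Round 2: pos3(id94) recv 89: drop; pos1(id89) recv 94: fwd
Round 3: pos2(id16) recv 94: fwd
Round 4: pos3(id94) recv 94: ELECTED
Message ID 89 originates at pos 1; dropped at pos 3 in round 2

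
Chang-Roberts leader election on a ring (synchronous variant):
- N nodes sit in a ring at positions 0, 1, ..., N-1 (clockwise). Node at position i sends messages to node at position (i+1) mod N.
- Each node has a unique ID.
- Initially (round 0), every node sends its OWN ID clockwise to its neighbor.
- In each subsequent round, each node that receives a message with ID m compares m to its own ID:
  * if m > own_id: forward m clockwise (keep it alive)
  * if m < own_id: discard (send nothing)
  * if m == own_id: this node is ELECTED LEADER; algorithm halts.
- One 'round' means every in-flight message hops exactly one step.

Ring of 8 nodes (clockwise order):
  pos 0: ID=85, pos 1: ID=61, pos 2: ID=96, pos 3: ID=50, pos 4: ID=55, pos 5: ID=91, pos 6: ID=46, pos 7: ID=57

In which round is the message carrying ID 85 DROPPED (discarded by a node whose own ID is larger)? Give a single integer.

Round 1: pos1(id61) recv 85: fwd; pos2(id96) recv 61: drop; pos3(id50) recv 96: fwd; pos4(id55) recv 50: drop; pos5(id91) recv 55: drop; pos6(id46) recv 91: fwd; pos7(id57) recv 46: drop; pos0(id85) recv 57: drop
Round 2: pos2(id96) recv 85: drop; pos4(id55) recv 96: fwd; pos7(id57) recv 91: fwd
Round 3: pos5(id91) recv 96: fwd; pos0(id85) recv 91: fwd
Round 4: pos6(id46) recv 96: fwd; pos1(id61) recv 91: fwd
Round 5: pos7(id57) recv 96: fwd; pos2(id96) recv 91: drop
Round 6: pos0(id85) recv 96: fwd
Round 7: pos1(id61) recv 96: fwd
Round 8: pos2(id96) recv 96: ELECTED
Message ID 85 originates at pos 0; dropped at pos 2 in round 2

Answer: 2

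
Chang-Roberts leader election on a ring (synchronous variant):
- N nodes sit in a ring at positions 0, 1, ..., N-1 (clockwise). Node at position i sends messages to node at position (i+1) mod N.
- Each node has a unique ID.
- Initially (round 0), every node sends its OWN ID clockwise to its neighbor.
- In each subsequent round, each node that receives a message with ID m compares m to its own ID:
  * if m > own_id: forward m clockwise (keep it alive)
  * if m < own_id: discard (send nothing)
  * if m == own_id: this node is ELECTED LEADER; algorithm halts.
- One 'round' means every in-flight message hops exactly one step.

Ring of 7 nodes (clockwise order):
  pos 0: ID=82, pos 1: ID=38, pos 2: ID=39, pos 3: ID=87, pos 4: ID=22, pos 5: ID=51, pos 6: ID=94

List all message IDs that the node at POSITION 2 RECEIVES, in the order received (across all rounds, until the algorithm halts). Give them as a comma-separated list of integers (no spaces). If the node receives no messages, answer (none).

Answer: 38,82,94

Derivation:
Round 1: pos1(id38) recv 82: fwd; pos2(id39) recv 38: drop; pos3(id87) recv 39: drop; pos4(id22) recv 87: fwd; pos5(id51) recv 22: drop; pos6(id94) recv 51: drop; pos0(id82) recv 94: fwd
Round 2: pos2(id39) recv 82: fwd; pos5(id51) recv 87: fwd; pos1(id38) recv 94: fwd
Round 3: pos3(id87) recv 82: drop; pos6(id94) recv 87: drop; pos2(id39) recv 94: fwd
Round 4: pos3(id87) recv 94: fwd
Round 5: pos4(id22) recv 94: fwd
Round 6: pos5(id51) recv 94: fwd
Round 7: pos6(id94) recv 94: ELECTED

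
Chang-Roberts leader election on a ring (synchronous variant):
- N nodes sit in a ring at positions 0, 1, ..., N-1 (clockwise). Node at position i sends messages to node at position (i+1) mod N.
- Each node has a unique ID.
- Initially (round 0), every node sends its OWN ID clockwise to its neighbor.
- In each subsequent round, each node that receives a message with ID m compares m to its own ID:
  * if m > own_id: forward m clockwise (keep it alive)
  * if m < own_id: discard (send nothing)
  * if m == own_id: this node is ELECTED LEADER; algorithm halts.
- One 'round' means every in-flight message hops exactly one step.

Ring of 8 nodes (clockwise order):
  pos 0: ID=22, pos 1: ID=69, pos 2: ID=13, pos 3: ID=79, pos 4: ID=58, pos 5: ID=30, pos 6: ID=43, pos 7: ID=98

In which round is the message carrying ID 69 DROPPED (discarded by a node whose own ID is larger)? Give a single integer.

Round 1: pos1(id69) recv 22: drop; pos2(id13) recv 69: fwd; pos3(id79) recv 13: drop; pos4(id58) recv 79: fwd; pos5(id30) recv 58: fwd; pos6(id43) recv 30: drop; pos7(id98) recv 43: drop; pos0(id22) recv 98: fwd
Round 2: pos3(id79) recv 69: drop; pos5(id30) recv 79: fwd; pos6(id43) recv 58: fwd; pos1(id69) recv 98: fwd
Round 3: pos6(id43) recv 79: fwd; pos7(id98) recv 58: drop; pos2(id13) recv 98: fwd
Round 4: pos7(id98) recv 79: drop; pos3(id79) recv 98: fwd
Round 5: pos4(id58) recv 98: fwd
Round 6: pos5(id30) recv 98: fwd
Round 7: pos6(id43) recv 98: fwd
Round 8: pos7(id98) recv 98: ELECTED
Message ID 69 originates at pos 1; dropped at pos 3 in round 2

Answer: 2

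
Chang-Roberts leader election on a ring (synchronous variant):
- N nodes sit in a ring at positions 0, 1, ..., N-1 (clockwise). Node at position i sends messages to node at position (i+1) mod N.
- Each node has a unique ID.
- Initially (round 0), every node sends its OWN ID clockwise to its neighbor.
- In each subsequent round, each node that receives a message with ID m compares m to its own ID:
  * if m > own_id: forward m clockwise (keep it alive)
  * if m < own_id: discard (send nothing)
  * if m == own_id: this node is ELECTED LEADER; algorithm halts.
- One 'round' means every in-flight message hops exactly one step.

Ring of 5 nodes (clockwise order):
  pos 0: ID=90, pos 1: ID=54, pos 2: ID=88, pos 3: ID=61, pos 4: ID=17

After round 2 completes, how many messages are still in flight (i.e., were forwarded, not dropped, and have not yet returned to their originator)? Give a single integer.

Round 1: pos1(id54) recv 90: fwd; pos2(id88) recv 54: drop; pos3(id61) recv 88: fwd; pos4(id17) recv 61: fwd; pos0(id90) recv 17: drop
Round 2: pos2(id88) recv 90: fwd; pos4(id17) recv 88: fwd; pos0(id90) recv 61: drop
After round 2: 2 messages still in flight

Answer: 2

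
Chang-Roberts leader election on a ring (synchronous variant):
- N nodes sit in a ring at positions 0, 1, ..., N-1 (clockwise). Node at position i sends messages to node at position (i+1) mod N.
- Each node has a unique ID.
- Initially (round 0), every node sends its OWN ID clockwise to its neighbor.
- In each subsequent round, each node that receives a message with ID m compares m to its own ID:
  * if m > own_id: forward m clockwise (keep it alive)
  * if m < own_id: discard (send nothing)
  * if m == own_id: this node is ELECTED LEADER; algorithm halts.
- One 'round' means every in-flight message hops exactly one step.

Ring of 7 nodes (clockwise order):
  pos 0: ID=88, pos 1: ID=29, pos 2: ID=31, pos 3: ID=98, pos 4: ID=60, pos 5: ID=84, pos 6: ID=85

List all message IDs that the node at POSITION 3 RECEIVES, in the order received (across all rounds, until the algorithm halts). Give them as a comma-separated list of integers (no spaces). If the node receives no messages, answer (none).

Answer: 31,88,98

Derivation:
Round 1: pos1(id29) recv 88: fwd; pos2(id31) recv 29: drop; pos3(id98) recv 31: drop; pos4(id60) recv 98: fwd; pos5(id84) recv 60: drop; pos6(id85) recv 84: drop; pos0(id88) recv 85: drop
Round 2: pos2(id31) recv 88: fwd; pos5(id84) recv 98: fwd
Round 3: pos3(id98) recv 88: drop; pos6(id85) recv 98: fwd
Round 4: pos0(id88) recv 98: fwd
Round 5: pos1(id29) recv 98: fwd
Round 6: pos2(id31) recv 98: fwd
Round 7: pos3(id98) recv 98: ELECTED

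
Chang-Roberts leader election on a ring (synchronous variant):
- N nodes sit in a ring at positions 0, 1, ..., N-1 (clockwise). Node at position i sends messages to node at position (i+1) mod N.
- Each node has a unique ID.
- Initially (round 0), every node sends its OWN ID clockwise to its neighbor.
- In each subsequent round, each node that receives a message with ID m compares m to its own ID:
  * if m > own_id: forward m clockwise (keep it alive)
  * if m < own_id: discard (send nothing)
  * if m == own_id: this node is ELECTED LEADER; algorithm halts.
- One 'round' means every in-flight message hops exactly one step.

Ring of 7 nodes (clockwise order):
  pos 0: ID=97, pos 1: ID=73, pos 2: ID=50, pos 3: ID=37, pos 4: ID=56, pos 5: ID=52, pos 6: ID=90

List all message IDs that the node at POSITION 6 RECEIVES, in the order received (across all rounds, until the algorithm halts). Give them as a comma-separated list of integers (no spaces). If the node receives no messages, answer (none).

Answer: 52,56,73,97

Derivation:
Round 1: pos1(id73) recv 97: fwd; pos2(id50) recv 73: fwd; pos3(id37) recv 50: fwd; pos4(id56) recv 37: drop; pos5(id52) recv 56: fwd; pos6(id90) recv 52: drop; pos0(id97) recv 90: drop
Round 2: pos2(id50) recv 97: fwd; pos3(id37) recv 73: fwd; pos4(id56) recv 50: drop; pos6(id90) recv 56: drop
Round 3: pos3(id37) recv 97: fwd; pos4(id56) recv 73: fwd
Round 4: pos4(id56) recv 97: fwd; pos5(id52) recv 73: fwd
Round 5: pos5(id52) recv 97: fwd; pos6(id90) recv 73: drop
Round 6: pos6(id90) recv 97: fwd
Round 7: pos0(id97) recv 97: ELECTED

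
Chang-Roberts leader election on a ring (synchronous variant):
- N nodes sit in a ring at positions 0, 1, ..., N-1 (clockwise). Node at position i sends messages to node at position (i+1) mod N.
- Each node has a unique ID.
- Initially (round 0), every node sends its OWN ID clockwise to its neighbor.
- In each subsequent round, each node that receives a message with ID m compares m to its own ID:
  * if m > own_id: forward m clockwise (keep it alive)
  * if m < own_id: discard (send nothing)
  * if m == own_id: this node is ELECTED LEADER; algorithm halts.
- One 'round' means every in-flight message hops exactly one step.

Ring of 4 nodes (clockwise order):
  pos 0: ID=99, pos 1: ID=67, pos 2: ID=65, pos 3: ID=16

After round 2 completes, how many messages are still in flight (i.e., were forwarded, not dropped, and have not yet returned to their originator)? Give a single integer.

Round 1: pos1(id67) recv 99: fwd; pos2(id65) recv 67: fwd; pos3(id16) recv 65: fwd; pos0(id99) recv 16: drop
Round 2: pos2(id65) recv 99: fwd; pos3(id16) recv 67: fwd; pos0(id99) recv 65: drop
After round 2: 2 messages still in flight

Answer: 2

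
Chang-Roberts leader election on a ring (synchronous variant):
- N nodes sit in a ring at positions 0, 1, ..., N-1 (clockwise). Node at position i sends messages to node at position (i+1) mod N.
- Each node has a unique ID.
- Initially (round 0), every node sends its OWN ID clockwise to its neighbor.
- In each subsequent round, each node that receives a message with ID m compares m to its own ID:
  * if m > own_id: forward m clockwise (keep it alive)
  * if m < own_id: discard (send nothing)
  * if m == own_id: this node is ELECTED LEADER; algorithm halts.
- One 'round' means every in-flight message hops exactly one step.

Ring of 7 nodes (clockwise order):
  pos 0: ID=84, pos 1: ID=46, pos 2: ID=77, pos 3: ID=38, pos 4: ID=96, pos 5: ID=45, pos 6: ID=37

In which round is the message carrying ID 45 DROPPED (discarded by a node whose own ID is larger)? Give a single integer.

Answer: 2

Derivation:
Round 1: pos1(id46) recv 84: fwd; pos2(id77) recv 46: drop; pos3(id38) recv 77: fwd; pos4(id96) recv 38: drop; pos5(id45) recv 96: fwd; pos6(id37) recv 45: fwd; pos0(id84) recv 37: drop
Round 2: pos2(id77) recv 84: fwd; pos4(id96) recv 77: drop; pos6(id37) recv 96: fwd; pos0(id84) recv 45: drop
Round 3: pos3(id38) recv 84: fwd; pos0(id84) recv 96: fwd
Round 4: pos4(id96) recv 84: drop; pos1(id46) recv 96: fwd
Round 5: pos2(id77) recv 96: fwd
Round 6: pos3(id38) recv 96: fwd
Round 7: pos4(id96) recv 96: ELECTED
Message ID 45 originates at pos 5; dropped at pos 0 in round 2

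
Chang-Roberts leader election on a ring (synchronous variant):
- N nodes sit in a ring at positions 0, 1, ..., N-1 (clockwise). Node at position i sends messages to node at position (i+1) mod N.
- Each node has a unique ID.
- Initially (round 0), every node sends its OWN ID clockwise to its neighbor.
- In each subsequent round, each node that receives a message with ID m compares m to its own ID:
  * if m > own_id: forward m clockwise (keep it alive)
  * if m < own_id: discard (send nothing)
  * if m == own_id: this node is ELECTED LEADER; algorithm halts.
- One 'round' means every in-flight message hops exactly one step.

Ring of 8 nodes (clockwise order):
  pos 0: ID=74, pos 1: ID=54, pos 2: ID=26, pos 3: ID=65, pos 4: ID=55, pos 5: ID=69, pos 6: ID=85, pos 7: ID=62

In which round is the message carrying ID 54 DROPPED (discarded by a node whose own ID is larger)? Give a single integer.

Answer: 2

Derivation:
Round 1: pos1(id54) recv 74: fwd; pos2(id26) recv 54: fwd; pos3(id65) recv 26: drop; pos4(id55) recv 65: fwd; pos5(id69) recv 55: drop; pos6(id85) recv 69: drop; pos7(id62) recv 85: fwd; pos0(id74) recv 62: drop
Round 2: pos2(id26) recv 74: fwd; pos3(id65) recv 54: drop; pos5(id69) recv 65: drop; pos0(id74) recv 85: fwd
Round 3: pos3(id65) recv 74: fwd; pos1(id54) recv 85: fwd
Round 4: pos4(id55) recv 74: fwd; pos2(id26) recv 85: fwd
Round 5: pos5(id69) recv 74: fwd; pos3(id65) recv 85: fwd
Round 6: pos6(id85) recv 74: drop; pos4(id55) recv 85: fwd
Round 7: pos5(id69) recv 85: fwd
Round 8: pos6(id85) recv 85: ELECTED
Message ID 54 originates at pos 1; dropped at pos 3 in round 2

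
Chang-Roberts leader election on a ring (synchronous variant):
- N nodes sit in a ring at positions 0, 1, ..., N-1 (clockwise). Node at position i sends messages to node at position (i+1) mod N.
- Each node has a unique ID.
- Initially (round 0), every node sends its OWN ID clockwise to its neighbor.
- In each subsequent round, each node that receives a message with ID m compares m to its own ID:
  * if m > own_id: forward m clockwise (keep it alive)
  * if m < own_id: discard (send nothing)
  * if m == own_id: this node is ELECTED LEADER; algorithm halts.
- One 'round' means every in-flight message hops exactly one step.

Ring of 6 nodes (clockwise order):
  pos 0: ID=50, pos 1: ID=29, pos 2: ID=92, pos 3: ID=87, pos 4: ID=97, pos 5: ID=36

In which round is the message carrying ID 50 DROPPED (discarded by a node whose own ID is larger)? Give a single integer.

Round 1: pos1(id29) recv 50: fwd; pos2(id92) recv 29: drop; pos3(id87) recv 92: fwd; pos4(id97) recv 87: drop; pos5(id36) recv 97: fwd; pos0(id50) recv 36: drop
Round 2: pos2(id92) recv 50: drop; pos4(id97) recv 92: drop; pos0(id50) recv 97: fwd
Round 3: pos1(id29) recv 97: fwd
Round 4: pos2(id92) recv 97: fwd
Round 5: pos3(id87) recv 97: fwd
Round 6: pos4(id97) recv 97: ELECTED
Message ID 50 originates at pos 0; dropped at pos 2 in round 2

Answer: 2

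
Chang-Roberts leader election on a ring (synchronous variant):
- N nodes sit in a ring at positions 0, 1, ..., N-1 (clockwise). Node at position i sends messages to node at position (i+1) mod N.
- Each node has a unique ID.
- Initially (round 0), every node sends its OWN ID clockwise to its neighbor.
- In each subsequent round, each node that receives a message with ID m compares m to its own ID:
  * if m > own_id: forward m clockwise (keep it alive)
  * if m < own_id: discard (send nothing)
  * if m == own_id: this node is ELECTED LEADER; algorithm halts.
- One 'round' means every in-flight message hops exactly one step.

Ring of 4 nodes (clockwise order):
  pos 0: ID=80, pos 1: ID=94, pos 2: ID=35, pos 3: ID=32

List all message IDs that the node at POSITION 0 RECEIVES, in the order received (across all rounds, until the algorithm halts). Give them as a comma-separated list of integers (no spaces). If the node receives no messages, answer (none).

Round 1: pos1(id94) recv 80: drop; pos2(id35) recv 94: fwd; pos3(id32) recv 35: fwd; pos0(id80) recv 32: drop
Round 2: pos3(id32) recv 94: fwd; pos0(id80) recv 35: drop
Round 3: pos0(id80) recv 94: fwd
Round 4: pos1(id94) recv 94: ELECTED

Answer: 32,35,94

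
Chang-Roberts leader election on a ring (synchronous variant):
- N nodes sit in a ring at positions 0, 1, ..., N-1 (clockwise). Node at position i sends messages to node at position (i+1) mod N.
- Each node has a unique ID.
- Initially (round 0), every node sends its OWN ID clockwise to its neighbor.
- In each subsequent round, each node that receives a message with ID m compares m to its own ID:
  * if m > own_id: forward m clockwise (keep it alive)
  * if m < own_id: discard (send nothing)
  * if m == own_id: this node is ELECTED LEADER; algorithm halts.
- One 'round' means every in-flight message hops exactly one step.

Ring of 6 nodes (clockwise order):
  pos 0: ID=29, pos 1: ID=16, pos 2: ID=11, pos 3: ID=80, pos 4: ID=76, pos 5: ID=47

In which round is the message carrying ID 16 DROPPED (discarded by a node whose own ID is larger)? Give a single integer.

Answer: 2

Derivation:
Round 1: pos1(id16) recv 29: fwd; pos2(id11) recv 16: fwd; pos3(id80) recv 11: drop; pos4(id76) recv 80: fwd; pos5(id47) recv 76: fwd; pos0(id29) recv 47: fwd
Round 2: pos2(id11) recv 29: fwd; pos3(id80) recv 16: drop; pos5(id47) recv 80: fwd; pos0(id29) recv 76: fwd; pos1(id16) recv 47: fwd
Round 3: pos3(id80) recv 29: drop; pos0(id29) recv 80: fwd; pos1(id16) recv 76: fwd; pos2(id11) recv 47: fwd
Round 4: pos1(id16) recv 80: fwd; pos2(id11) recv 76: fwd; pos3(id80) recv 47: drop
Round 5: pos2(id11) recv 80: fwd; pos3(id80) recv 76: drop
Round 6: pos3(id80) recv 80: ELECTED
Message ID 16 originates at pos 1; dropped at pos 3 in round 2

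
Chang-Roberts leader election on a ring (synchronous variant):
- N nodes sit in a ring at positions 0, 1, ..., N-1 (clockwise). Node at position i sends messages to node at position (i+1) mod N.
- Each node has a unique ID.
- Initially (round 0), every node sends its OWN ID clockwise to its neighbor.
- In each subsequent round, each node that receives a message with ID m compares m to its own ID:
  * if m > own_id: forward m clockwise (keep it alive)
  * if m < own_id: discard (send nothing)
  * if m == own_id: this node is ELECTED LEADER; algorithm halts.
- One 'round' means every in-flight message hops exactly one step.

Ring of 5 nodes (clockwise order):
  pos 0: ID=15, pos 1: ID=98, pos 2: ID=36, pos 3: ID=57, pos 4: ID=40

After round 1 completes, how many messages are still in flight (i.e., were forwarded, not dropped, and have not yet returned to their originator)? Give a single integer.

Answer: 3

Derivation:
Round 1: pos1(id98) recv 15: drop; pos2(id36) recv 98: fwd; pos3(id57) recv 36: drop; pos4(id40) recv 57: fwd; pos0(id15) recv 40: fwd
After round 1: 3 messages still in flight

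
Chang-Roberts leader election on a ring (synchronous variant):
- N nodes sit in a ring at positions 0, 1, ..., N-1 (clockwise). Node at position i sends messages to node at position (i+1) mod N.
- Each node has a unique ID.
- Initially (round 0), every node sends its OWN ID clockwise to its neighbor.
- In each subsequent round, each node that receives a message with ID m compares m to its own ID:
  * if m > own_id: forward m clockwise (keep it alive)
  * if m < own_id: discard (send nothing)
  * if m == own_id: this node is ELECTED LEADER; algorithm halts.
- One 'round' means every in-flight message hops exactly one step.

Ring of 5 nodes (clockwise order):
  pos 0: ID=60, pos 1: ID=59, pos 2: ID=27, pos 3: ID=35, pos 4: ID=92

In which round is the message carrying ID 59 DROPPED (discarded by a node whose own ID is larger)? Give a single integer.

Round 1: pos1(id59) recv 60: fwd; pos2(id27) recv 59: fwd; pos3(id35) recv 27: drop; pos4(id92) recv 35: drop; pos0(id60) recv 92: fwd
Round 2: pos2(id27) recv 60: fwd; pos3(id35) recv 59: fwd; pos1(id59) recv 92: fwd
Round 3: pos3(id35) recv 60: fwd; pos4(id92) recv 59: drop; pos2(id27) recv 92: fwd
Round 4: pos4(id92) recv 60: drop; pos3(id35) recv 92: fwd
Round 5: pos4(id92) recv 92: ELECTED
Message ID 59 originates at pos 1; dropped at pos 4 in round 3

Answer: 3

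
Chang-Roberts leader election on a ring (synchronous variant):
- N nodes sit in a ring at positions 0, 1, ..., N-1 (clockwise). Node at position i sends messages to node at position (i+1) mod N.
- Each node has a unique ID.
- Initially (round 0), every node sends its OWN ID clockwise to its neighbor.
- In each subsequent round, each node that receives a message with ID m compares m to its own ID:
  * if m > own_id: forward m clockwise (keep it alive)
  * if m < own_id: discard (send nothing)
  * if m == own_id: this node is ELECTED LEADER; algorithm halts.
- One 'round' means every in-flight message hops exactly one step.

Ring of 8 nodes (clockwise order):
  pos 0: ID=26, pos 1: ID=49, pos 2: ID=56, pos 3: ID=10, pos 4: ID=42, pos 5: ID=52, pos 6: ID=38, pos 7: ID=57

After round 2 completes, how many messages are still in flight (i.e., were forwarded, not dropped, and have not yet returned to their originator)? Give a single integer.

Round 1: pos1(id49) recv 26: drop; pos2(id56) recv 49: drop; pos3(id10) recv 56: fwd; pos4(id42) recv 10: drop; pos5(id52) recv 42: drop; pos6(id38) recv 52: fwd; pos7(id57) recv 38: drop; pos0(id26) recv 57: fwd
Round 2: pos4(id42) recv 56: fwd; pos7(id57) recv 52: drop; pos1(id49) recv 57: fwd
After round 2: 2 messages still in flight

Answer: 2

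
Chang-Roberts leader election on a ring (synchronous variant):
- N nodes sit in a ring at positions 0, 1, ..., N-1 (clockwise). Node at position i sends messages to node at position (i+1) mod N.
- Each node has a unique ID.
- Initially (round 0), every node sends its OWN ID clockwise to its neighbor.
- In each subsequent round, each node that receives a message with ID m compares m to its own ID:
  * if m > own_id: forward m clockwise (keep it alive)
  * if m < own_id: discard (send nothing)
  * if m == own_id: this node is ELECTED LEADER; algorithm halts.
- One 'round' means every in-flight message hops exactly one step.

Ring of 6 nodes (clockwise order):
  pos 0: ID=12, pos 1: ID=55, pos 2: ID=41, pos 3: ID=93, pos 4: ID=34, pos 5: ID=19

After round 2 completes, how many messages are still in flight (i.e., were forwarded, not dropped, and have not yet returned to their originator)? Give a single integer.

Answer: 2

Derivation:
Round 1: pos1(id55) recv 12: drop; pos2(id41) recv 55: fwd; pos3(id93) recv 41: drop; pos4(id34) recv 93: fwd; pos5(id19) recv 34: fwd; pos0(id12) recv 19: fwd
Round 2: pos3(id93) recv 55: drop; pos5(id19) recv 93: fwd; pos0(id12) recv 34: fwd; pos1(id55) recv 19: drop
After round 2: 2 messages still in flight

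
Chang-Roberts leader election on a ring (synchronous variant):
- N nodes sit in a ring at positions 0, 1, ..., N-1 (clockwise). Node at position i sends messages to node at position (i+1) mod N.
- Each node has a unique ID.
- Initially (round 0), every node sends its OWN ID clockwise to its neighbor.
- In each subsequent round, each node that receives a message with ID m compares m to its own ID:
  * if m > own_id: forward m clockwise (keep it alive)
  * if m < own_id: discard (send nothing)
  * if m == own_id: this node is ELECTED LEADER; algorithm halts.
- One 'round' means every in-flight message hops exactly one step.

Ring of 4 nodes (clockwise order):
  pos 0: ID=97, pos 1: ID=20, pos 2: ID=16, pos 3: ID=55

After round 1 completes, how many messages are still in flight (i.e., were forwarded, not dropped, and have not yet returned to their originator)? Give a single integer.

Answer: 2

Derivation:
Round 1: pos1(id20) recv 97: fwd; pos2(id16) recv 20: fwd; pos3(id55) recv 16: drop; pos0(id97) recv 55: drop
After round 1: 2 messages still in flight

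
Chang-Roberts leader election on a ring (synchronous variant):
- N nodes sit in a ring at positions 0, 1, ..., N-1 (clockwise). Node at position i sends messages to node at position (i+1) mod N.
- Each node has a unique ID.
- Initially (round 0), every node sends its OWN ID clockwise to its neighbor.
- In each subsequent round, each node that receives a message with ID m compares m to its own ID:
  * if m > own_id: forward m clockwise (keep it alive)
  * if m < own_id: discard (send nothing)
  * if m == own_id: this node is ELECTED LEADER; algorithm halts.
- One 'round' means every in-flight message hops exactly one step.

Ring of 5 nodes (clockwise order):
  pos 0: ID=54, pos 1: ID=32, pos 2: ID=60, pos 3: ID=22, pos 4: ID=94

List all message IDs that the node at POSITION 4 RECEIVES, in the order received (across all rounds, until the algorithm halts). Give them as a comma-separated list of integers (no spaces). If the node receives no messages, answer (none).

Answer: 22,60,94

Derivation:
Round 1: pos1(id32) recv 54: fwd; pos2(id60) recv 32: drop; pos3(id22) recv 60: fwd; pos4(id94) recv 22: drop; pos0(id54) recv 94: fwd
Round 2: pos2(id60) recv 54: drop; pos4(id94) recv 60: drop; pos1(id32) recv 94: fwd
Round 3: pos2(id60) recv 94: fwd
Round 4: pos3(id22) recv 94: fwd
Round 5: pos4(id94) recv 94: ELECTED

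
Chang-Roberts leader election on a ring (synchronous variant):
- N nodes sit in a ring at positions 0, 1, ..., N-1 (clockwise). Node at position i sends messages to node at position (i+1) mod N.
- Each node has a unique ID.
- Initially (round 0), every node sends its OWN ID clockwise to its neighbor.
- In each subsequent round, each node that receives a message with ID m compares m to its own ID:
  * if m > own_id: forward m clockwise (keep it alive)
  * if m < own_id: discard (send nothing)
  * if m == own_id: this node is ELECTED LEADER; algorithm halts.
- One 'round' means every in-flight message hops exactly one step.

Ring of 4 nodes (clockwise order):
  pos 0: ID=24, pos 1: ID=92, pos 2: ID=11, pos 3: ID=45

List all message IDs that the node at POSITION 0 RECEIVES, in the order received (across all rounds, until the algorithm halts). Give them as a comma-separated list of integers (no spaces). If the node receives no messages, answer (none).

Round 1: pos1(id92) recv 24: drop; pos2(id11) recv 92: fwd; pos3(id45) recv 11: drop; pos0(id24) recv 45: fwd
Round 2: pos3(id45) recv 92: fwd; pos1(id92) recv 45: drop
Round 3: pos0(id24) recv 92: fwd
Round 4: pos1(id92) recv 92: ELECTED

Answer: 45,92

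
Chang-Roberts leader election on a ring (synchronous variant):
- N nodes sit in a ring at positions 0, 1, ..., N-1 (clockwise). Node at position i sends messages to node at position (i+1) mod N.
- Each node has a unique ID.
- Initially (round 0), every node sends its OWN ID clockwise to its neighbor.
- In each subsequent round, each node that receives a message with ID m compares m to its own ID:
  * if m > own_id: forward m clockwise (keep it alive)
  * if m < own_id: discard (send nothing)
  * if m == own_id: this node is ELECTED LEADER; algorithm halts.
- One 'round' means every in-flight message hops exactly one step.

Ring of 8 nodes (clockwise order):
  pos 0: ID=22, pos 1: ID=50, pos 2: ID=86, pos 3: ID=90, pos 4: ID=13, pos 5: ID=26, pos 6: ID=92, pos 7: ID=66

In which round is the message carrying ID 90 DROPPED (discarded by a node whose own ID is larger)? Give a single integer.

Round 1: pos1(id50) recv 22: drop; pos2(id86) recv 50: drop; pos3(id90) recv 86: drop; pos4(id13) recv 90: fwd; pos5(id26) recv 13: drop; pos6(id92) recv 26: drop; pos7(id66) recv 92: fwd; pos0(id22) recv 66: fwd
Round 2: pos5(id26) recv 90: fwd; pos0(id22) recv 92: fwd; pos1(id50) recv 66: fwd
Round 3: pos6(id92) recv 90: drop; pos1(id50) recv 92: fwd; pos2(id86) recv 66: drop
Round 4: pos2(id86) recv 92: fwd
Round 5: pos3(id90) recv 92: fwd
Round 6: pos4(id13) recv 92: fwd
Round 7: pos5(id26) recv 92: fwd
Round 8: pos6(id92) recv 92: ELECTED
Message ID 90 originates at pos 3; dropped at pos 6 in round 3

Answer: 3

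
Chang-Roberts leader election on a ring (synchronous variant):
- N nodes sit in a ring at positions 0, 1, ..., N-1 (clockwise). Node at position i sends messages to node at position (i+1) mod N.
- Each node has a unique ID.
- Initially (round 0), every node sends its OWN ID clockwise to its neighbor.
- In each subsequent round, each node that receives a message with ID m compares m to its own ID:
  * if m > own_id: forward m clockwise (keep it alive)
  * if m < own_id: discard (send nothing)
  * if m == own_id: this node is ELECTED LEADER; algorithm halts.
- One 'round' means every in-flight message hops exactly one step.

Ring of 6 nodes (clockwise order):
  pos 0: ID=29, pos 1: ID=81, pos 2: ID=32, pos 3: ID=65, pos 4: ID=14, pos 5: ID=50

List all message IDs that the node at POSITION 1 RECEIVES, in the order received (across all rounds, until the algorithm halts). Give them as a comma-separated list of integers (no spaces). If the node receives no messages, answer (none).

Round 1: pos1(id81) recv 29: drop; pos2(id32) recv 81: fwd; pos3(id65) recv 32: drop; pos4(id14) recv 65: fwd; pos5(id50) recv 14: drop; pos0(id29) recv 50: fwd
Round 2: pos3(id65) recv 81: fwd; pos5(id50) recv 65: fwd; pos1(id81) recv 50: drop
Round 3: pos4(id14) recv 81: fwd; pos0(id29) recv 65: fwd
Round 4: pos5(id50) recv 81: fwd; pos1(id81) recv 65: drop
Round 5: pos0(id29) recv 81: fwd
Round 6: pos1(id81) recv 81: ELECTED

Answer: 29,50,65,81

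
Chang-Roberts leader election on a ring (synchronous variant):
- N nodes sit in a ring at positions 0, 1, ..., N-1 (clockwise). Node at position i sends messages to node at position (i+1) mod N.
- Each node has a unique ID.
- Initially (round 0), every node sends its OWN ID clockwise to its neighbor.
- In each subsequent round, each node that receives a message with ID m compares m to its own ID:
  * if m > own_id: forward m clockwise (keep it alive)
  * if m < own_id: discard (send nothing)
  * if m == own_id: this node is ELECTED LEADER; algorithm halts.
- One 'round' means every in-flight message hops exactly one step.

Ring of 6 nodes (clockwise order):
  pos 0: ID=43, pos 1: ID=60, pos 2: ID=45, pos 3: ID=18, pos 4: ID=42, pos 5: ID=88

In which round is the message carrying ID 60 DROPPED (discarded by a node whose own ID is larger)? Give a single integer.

Answer: 4

Derivation:
Round 1: pos1(id60) recv 43: drop; pos2(id45) recv 60: fwd; pos3(id18) recv 45: fwd; pos4(id42) recv 18: drop; pos5(id88) recv 42: drop; pos0(id43) recv 88: fwd
Round 2: pos3(id18) recv 60: fwd; pos4(id42) recv 45: fwd; pos1(id60) recv 88: fwd
Round 3: pos4(id42) recv 60: fwd; pos5(id88) recv 45: drop; pos2(id45) recv 88: fwd
Round 4: pos5(id88) recv 60: drop; pos3(id18) recv 88: fwd
Round 5: pos4(id42) recv 88: fwd
Round 6: pos5(id88) recv 88: ELECTED
Message ID 60 originates at pos 1; dropped at pos 5 in round 4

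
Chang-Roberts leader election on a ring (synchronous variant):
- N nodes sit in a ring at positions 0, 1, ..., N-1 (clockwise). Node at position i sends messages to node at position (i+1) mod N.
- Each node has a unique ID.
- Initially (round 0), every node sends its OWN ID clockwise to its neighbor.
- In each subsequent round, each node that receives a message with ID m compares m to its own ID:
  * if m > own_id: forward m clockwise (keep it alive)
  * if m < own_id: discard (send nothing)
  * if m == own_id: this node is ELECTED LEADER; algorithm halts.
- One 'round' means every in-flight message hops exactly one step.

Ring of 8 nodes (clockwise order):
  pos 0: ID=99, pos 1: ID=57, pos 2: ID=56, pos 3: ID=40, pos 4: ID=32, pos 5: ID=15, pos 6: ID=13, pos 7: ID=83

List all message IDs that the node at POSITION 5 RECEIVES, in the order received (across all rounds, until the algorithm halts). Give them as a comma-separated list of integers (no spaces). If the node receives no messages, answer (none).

Answer: 32,40,56,57,99

Derivation:
Round 1: pos1(id57) recv 99: fwd; pos2(id56) recv 57: fwd; pos3(id40) recv 56: fwd; pos4(id32) recv 40: fwd; pos5(id15) recv 32: fwd; pos6(id13) recv 15: fwd; pos7(id83) recv 13: drop; pos0(id99) recv 83: drop
Round 2: pos2(id56) recv 99: fwd; pos3(id40) recv 57: fwd; pos4(id32) recv 56: fwd; pos5(id15) recv 40: fwd; pos6(id13) recv 32: fwd; pos7(id83) recv 15: drop
Round 3: pos3(id40) recv 99: fwd; pos4(id32) recv 57: fwd; pos5(id15) recv 56: fwd; pos6(id13) recv 40: fwd; pos7(id83) recv 32: drop
Round 4: pos4(id32) recv 99: fwd; pos5(id15) recv 57: fwd; pos6(id13) recv 56: fwd; pos7(id83) recv 40: drop
Round 5: pos5(id15) recv 99: fwd; pos6(id13) recv 57: fwd; pos7(id83) recv 56: drop
Round 6: pos6(id13) recv 99: fwd; pos7(id83) recv 57: drop
Round 7: pos7(id83) recv 99: fwd
Round 8: pos0(id99) recv 99: ELECTED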